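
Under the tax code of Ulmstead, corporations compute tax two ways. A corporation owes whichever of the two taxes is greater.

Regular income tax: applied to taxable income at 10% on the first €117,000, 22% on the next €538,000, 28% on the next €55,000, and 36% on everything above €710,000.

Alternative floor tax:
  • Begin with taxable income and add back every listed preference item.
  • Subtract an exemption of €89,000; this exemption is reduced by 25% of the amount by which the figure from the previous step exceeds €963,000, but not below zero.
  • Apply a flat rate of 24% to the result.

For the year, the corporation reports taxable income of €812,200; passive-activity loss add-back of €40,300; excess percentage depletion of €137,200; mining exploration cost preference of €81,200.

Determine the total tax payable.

€242,130

Alternative floor tax:
  Adjusted income: €812,200 + €40,300 + €137,200 + €81,200 = €1,070,900
  Exemption: €89,000 − 25% × (€1,070,900 − €963,000) = €89,000 − €26,975 = €62,025
  Base: €1,070,900 − €62,025 = €1,008,875
  €1,008,875 × 24% = €242,130

Regular income tax:
  €117,000 × 10% = €11,700
  €538,000 × 22% = €118,360
  €55,000 × 28% = €15,400
  €102,200 × 36% = €36,792
  → €182,252

€242,130 > €182,252, so the alternative floor tax is the binding amount.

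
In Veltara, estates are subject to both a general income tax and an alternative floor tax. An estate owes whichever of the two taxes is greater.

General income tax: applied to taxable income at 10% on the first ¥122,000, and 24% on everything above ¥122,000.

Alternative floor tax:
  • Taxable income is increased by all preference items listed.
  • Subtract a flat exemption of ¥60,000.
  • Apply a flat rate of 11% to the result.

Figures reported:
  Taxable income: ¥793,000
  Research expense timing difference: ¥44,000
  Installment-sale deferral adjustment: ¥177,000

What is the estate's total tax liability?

General income tax:
  ¥122,000 × 10% = ¥12,200
  ¥671,000 × 24% = ¥161,040
  → ¥173,240

Alternative floor tax:
  Adjusted income: ¥793,000 + ¥44,000 + ¥177,000 = ¥1,014,000
  Less exemption ¥60,000 → base ¥954,000
  ¥954,000 × 11% = ¥104,940

¥173,240 > ¥104,940, so the general income tax governs.

¥173,240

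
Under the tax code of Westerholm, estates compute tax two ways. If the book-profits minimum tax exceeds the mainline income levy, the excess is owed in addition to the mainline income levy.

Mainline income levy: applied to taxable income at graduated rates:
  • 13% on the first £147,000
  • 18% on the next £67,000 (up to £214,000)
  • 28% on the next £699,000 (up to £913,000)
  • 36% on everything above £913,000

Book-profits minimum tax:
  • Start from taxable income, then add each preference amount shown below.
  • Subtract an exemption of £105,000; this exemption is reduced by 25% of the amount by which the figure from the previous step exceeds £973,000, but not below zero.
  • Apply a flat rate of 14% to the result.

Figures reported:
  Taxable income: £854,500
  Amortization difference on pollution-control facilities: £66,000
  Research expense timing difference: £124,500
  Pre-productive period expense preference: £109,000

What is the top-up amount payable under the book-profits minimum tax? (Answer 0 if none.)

£0

Mainline income levy:
  £147,000 × 13% = £19,110
  £67,000 × 18% = £12,060
  £640,500 × 28% = £179,340
  → £210,510

Book-profits minimum tax:
  Adjusted income: £854,500 + £66,000 + £124,500 + £109,000 = £1,154,000
  Exemption: £105,000 − 25% × (£1,154,000 − £973,000) = £105,000 − £45,250 = £59,750
  Base: £1,154,000 − £59,750 = £1,094,250
  £1,094,250 × 14% = £153,195

£153,195 ≤ £210,510, so no add-on is due.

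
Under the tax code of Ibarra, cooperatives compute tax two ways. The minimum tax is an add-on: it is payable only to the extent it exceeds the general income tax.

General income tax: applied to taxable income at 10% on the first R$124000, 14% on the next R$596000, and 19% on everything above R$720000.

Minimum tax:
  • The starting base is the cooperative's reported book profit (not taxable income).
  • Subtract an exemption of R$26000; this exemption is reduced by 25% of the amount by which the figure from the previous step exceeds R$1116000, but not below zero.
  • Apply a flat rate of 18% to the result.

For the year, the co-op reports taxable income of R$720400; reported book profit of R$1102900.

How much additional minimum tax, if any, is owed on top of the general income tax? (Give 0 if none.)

R$97926

Minimum tax:
  Base (reported book profit): R$1102900
  Exemption: R$1102900 ≤ R$1116000, so full R$26000 applies
  Base: R$1102900 − R$26000 = R$1076900
  R$1076900 × 18% = R$193842

General income tax:
  R$124000 × 10% = R$12400
  R$596000 × 14% = R$83440
  R$400 × 19% = R$76
  → R$95916

Excess of minimum tax over general income tax: R$193842 − R$95916 = R$97926.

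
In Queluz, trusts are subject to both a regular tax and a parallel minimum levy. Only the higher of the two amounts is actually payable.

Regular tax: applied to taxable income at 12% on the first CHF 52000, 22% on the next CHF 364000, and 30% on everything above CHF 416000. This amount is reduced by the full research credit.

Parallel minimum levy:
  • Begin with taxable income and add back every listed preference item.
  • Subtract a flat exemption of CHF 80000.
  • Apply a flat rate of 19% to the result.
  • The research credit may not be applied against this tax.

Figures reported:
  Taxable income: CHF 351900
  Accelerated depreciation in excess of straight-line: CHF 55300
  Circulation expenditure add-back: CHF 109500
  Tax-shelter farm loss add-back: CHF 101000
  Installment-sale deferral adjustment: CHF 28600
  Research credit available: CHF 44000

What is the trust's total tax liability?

CHF 107597

Regular tax:
  CHF 52000 × 12% = CHF 6240
  CHF 299900 × 22% = CHF 65978
  → CHF 72218
  Less research credit CHF 44000 → CHF 28218

Parallel minimum levy:
  Adjusted income: CHF 351900 + CHF 55300 + CHF 109500 + CHF 101000 + CHF 28600 = CHF 646300
  Less exemption CHF 80000 → base CHF 566300
  CHF 566300 × 19% = CHF 107597

CHF 107597 > CHF 28218, so the parallel minimum levy is the binding amount.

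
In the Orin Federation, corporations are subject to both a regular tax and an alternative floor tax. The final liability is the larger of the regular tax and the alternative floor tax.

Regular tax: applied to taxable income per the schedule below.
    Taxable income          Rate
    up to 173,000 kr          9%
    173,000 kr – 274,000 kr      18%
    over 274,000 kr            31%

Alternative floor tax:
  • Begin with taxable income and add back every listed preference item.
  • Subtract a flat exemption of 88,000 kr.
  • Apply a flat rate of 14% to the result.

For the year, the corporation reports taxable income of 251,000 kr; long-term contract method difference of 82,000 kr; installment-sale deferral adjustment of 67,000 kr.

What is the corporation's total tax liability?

Alternative floor tax:
  Adjusted income: 251,000 kr + 82,000 kr + 67,000 kr = 400,000 kr
  Less exemption 88,000 kr → base 312,000 kr
  312,000 kr × 14% = 43,680 kr

Regular tax:
  173,000 kr × 9% = 15,570 kr
  78,000 kr × 18% = 14,040 kr
  → 29,610 kr

43,680 kr > 29,610 kr, so the alternative floor tax is the binding amount.

43,680 kr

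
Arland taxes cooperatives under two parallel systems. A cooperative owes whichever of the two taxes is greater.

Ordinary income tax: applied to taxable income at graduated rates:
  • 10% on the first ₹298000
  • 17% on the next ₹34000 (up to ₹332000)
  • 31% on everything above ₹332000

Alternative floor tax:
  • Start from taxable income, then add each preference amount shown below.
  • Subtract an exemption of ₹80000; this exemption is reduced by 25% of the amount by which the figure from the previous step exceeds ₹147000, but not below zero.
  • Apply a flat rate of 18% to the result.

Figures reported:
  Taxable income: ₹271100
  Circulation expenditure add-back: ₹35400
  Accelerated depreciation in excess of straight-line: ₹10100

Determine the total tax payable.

Alternative floor tax:
  Adjusted income: ₹271100 + ₹35400 + ₹10100 = ₹316600
  Exemption: ₹80000 − 25% × (₹316600 − ₹147000) = ₹80000 − ₹42400 = ₹37600
  Base: ₹316600 − ₹37600 = ₹279000
  ₹279000 × 18% = ₹50220

Ordinary income tax:
  ₹271100 × 10% = ₹27110

₹50220 > ₹27110, so the alternative floor tax is the binding amount.

₹50220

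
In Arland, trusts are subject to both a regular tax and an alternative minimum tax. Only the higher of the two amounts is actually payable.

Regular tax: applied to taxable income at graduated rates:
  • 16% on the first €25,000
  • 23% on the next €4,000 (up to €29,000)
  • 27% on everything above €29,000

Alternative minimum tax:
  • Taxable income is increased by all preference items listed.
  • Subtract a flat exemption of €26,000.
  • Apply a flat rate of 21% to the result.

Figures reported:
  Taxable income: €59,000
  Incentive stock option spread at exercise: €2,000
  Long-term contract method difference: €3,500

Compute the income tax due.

€13,020

Alternative minimum tax:
  Adjusted income: €59,000 + €2,000 + €3,500 = €64,500
  Less exemption €26,000 → base €38,500
  €38,500 × 21% = €8,085

Regular tax:
  €25,000 × 16% = €4,000
  €4,000 × 23% = €920
  €30,000 × 27% = €8,100
  → €13,020

€13,020 > €8,085, so the regular tax governs.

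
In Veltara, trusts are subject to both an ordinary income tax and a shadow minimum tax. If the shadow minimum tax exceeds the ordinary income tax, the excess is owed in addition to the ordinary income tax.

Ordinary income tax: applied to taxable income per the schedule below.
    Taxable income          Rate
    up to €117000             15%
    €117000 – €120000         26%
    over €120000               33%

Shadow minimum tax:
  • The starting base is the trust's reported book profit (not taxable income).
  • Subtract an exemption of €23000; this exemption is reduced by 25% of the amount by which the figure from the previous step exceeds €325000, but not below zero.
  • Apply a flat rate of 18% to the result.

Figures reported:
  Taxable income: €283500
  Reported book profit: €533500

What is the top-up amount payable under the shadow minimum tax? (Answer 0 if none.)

Shadow minimum tax:
  Base (reported book profit): €533500
  Exemption: 25% × (€533500 − €325000) = €52125 ≥ €23000, so the exemption is fully phased out
  Base: €533500 − €0 = €533500
  €533500 × 18% = €96030

Ordinary income tax:
  €117000 × 15% = €17550
  €3000 × 26% = €780
  €163500 × 33% = €53955
  → €72285

Excess of shadow minimum tax over ordinary income tax: €96030 − €72285 = €23745.

€23745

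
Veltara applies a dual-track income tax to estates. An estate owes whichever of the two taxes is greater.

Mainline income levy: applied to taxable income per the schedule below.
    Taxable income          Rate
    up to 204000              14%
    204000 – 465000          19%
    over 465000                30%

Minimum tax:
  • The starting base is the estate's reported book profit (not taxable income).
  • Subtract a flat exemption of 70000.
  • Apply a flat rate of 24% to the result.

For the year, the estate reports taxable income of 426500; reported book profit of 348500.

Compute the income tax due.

Minimum tax:
  Base (reported book profit): 348500
  Less exemption 70000 → base 278500
  278500 × 24% = 66840

Mainline income levy:
  204000 × 14% = 28560
  222500 × 19% = 42275
  → 70835

70835 > 66840, so the mainline income levy governs.

70835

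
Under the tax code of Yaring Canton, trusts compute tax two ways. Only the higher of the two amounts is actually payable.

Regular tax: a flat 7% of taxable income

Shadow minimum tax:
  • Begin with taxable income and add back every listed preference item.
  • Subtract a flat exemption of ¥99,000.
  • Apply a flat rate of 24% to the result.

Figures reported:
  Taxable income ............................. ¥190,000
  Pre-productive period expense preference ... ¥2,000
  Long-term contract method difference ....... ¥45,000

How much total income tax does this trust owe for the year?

Shadow minimum tax:
  Adjusted income: ¥190,000 + ¥2,000 + ¥45,000 = ¥237,000
  Less exemption ¥99,000 → base ¥138,000
  ¥138,000 × 24% = ¥33,120

Regular tax:
  ¥190,000 × 7% = ¥13,300

¥33,120 > ¥13,300, so the shadow minimum tax is the binding amount.

¥33,120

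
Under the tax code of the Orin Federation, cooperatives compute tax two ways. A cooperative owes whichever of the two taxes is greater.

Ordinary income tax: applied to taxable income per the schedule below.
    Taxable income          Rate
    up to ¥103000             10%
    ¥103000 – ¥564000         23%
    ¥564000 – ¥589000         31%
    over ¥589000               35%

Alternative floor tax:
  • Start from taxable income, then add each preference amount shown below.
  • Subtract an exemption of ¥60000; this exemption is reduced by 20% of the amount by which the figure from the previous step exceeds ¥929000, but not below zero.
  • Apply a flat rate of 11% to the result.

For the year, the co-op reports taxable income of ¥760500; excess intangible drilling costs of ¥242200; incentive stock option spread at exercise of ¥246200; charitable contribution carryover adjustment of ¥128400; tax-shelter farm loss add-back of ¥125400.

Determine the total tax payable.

¥184105

Ordinary income tax:
  ¥103000 × 10% = ¥10300
  ¥461000 × 23% = ¥106030
  ¥25000 × 31% = ¥7750
  ¥171500 × 35% = ¥60025
  → ¥184105

Alternative floor tax:
  Adjusted income: ¥760500 + ¥242200 + ¥246200 + ¥128400 + ¥125400 = ¥1502700
  Exemption: 20% × (¥1502700 − ¥929000) = ¥114740 ≥ ¥60000, so the exemption is fully phased out
  Base: ¥1502700 − ¥0 = ¥1502700
  ¥1502700 × 11% = ¥165297

¥184105 > ¥165297, so the ordinary income tax governs.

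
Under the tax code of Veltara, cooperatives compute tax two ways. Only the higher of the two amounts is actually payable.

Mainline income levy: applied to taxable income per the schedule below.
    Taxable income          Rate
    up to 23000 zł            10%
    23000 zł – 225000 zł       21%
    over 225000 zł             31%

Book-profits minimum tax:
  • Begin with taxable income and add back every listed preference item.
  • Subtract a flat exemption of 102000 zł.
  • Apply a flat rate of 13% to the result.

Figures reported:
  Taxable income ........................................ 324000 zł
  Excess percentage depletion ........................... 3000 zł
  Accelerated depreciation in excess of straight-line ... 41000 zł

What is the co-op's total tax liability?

75410 zł

Book-profits minimum tax:
  Adjusted income: 324000 zł + 3000 zł + 41000 zł = 368000 zł
  Less exemption 102000 zł → base 266000 zł
  266000 zł × 13% = 34580 zł

Mainline income levy:
  23000 zł × 10% = 2300 zł
  202000 zł × 21% = 42420 zł
  99000 zł × 31% = 30690 zł
  → 75410 zł

75410 zł > 34580 zł, so the mainline income levy governs.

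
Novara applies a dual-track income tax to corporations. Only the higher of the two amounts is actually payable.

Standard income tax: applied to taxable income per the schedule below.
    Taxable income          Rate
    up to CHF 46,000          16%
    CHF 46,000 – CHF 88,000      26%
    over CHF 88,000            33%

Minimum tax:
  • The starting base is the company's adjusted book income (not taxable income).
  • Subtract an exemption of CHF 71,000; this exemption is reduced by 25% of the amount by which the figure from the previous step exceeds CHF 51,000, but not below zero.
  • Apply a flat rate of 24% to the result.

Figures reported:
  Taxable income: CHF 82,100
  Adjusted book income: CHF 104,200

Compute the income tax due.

CHF 16,746

Minimum tax:
  Base (adjusted book income): CHF 104,200
  Exemption: CHF 71,000 − 25% × (CHF 104,200 − CHF 51,000) = CHF 71,000 − CHF 13,300 = CHF 57,700
  Base: CHF 104,200 − CHF 57,700 = CHF 46,500
  CHF 46,500 × 24% = CHF 11,160

Standard income tax:
  CHF 46,000 × 16% = CHF 7,360
  CHF 36,100 × 26% = CHF 9,386
  → CHF 16,746

CHF 16,746 > CHF 11,160, so the standard income tax governs.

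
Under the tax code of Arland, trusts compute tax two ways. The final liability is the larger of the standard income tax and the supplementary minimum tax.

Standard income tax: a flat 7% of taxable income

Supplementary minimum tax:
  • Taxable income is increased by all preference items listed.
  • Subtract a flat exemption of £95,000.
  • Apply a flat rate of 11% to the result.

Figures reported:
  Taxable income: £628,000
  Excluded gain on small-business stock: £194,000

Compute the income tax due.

£79,970

Standard income tax:
  £628,000 × 7% = £43,960

Supplementary minimum tax:
  Adjusted income: £628,000 + £194,000 = £822,000
  Less exemption £95,000 → base £727,000
  £727,000 × 11% = £79,970

£79,970 > £43,960, so the supplementary minimum tax is the binding amount.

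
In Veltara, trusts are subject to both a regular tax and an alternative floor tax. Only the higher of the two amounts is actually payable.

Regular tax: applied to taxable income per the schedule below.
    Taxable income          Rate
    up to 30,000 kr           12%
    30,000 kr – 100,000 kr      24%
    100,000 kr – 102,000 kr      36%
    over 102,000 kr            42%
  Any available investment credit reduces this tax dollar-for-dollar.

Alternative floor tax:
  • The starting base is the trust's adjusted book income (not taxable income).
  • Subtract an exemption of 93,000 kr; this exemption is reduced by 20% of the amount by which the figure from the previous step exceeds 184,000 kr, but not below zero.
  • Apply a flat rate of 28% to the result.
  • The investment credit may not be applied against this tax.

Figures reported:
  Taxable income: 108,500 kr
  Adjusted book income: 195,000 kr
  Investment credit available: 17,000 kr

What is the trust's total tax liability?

29,176 kr

Regular tax:
  30,000 kr × 12% = 3,600 kr
  70,000 kr × 24% = 16,800 kr
  2,000 kr × 36% = 720 kr
  6,500 kr × 42% = 2,730 kr
  → 23,850 kr
  Less investment credit 17,000 kr → 6,850 kr

Alternative floor tax:
  Base (adjusted book income): 195,000 kr
  Exemption: 93,000 kr − 20% × (195,000 kr − 184,000 kr) = 93,000 kr − 2,200 kr = 90,800 kr
  Base: 195,000 kr − 90,800 kr = 104,200 kr
  104,200 kr × 28% = 29,176 kr

29,176 kr > 6,850 kr, so the alternative floor tax is the binding amount.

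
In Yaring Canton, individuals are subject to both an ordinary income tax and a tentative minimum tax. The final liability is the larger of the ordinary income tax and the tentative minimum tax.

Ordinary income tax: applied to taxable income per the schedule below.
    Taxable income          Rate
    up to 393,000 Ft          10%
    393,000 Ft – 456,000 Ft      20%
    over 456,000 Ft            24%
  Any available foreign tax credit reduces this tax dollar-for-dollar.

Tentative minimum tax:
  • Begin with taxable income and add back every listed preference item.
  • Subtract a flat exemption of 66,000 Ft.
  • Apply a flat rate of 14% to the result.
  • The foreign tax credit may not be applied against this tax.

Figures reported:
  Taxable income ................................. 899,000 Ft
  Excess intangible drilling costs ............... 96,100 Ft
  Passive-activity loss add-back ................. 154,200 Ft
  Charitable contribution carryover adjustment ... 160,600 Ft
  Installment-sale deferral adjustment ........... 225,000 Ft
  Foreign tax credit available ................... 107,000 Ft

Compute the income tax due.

Ordinary income tax:
  393,000 Ft × 10% = 39,300 Ft
  63,000 Ft × 20% = 12,600 Ft
  443,000 Ft × 24% = 106,320 Ft
  → 158,220 Ft
  Less foreign tax credit 107,000 Ft → 51,220 Ft

Tentative minimum tax:
  Adjusted income: 899,000 Ft + 96,100 Ft + 154,200 Ft + 160,600 Ft + 225,000 Ft = 1,534,900 Ft
  Less exemption 66,000 Ft → base 1,468,900 Ft
  1,468,900 Ft × 14% = 205,646 Ft

205,646 Ft > 51,220 Ft, so the tentative minimum tax is the binding amount.

205,646 Ft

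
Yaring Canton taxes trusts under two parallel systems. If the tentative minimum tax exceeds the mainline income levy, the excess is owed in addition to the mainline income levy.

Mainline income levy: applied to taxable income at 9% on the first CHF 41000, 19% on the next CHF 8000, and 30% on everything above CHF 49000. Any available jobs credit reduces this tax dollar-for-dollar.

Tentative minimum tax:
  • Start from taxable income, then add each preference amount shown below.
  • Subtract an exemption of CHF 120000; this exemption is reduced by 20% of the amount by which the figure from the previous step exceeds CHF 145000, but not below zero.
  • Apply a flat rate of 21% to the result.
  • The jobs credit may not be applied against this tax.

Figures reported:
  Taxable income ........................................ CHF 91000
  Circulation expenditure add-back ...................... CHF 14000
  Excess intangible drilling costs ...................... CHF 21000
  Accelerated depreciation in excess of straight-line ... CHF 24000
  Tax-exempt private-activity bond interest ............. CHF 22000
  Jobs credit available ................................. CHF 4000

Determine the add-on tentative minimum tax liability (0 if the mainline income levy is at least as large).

CHF 0

Tentative minimum tax:
  Adjusted income: CHF 91000 + CHF 14000 + CHF 21000 + CHF 24000 + CHF 22000 = CHF 172000
  Exemption: CHF 120000 − 20% × (CHF 172000 − CHF 145000) = CHF 120000 − CHF 5400 = CHF 114600
  Base: CHF 172000 − CHF 114600 = CHF 57400
  CHF 57400 × 21% = CHF 12054

Mainline income levy:
  CHF 41000 × 9% = CHF 3690
  CHF 8000 × 19% = CHF 1520
  CHF 42000 × 30% = CHF 12600
  → CHF 17810
  Less jobs credit CHF 4000 → CHF 13810

CHF 12054 ≤ CHF 13810, so no add-on is due.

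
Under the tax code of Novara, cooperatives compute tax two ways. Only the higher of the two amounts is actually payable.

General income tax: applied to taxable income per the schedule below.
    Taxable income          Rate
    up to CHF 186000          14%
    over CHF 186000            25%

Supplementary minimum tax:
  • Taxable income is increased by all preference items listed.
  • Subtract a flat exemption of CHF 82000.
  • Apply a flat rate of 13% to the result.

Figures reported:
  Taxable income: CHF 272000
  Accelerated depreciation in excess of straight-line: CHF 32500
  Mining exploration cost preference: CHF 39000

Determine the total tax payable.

CHF 47540

Supplementary minimum tax:
  Adjusted income: CHF 272000 + CHF 32500 + CHF 39000 = CHF 343500
  Less exemption CHF 82000 → base CHF 261500
  CHF 261500 × 13% = CHF 33995

General income tax:
  CHF 186000 × 14% = CHF 26040
  CHF 86000 × 25% = CHF 21500
  → CHF 47540

CHF 47540 > CHF 33995, so the general income tax governs.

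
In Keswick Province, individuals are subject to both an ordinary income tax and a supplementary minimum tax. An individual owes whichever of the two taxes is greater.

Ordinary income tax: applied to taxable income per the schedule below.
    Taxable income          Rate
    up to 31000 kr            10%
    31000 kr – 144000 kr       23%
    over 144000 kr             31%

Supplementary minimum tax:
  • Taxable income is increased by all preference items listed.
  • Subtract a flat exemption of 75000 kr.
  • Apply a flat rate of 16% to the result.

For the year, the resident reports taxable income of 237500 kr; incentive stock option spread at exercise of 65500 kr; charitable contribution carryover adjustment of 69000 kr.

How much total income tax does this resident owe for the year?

Ordinary income tax:
  31000 kr × 10% = 3100 kr
  113000 kr × 23% = 25990 kr
  93500 kr × 31% = 28985 kr
  → 58075 kr

Supplementary minimum tax:
  Adjusted income: 237500 kr + 65500 kr + 69000 kr = 372000 kr
  Less exemption 75000 kr → base 297000 kr
  297000 kr × 16% = 47520 kr

58075 kr > 47520 kr, so the ordinary income tax governs.

58075 kr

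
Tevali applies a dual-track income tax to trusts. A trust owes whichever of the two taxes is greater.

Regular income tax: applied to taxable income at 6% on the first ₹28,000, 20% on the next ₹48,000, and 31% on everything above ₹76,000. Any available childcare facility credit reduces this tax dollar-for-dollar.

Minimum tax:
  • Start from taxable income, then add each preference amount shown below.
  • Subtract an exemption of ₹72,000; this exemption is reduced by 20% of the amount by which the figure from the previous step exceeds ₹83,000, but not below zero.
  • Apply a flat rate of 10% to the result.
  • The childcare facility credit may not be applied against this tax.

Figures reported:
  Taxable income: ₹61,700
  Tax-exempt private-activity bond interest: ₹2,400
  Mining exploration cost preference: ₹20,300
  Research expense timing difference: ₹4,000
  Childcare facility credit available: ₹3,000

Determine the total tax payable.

₹5,420

Minimum tax:
  Adjusted income: ₹61,700 + ₹2,400 + ₹20,300 + ₹4,000 = ₹88,400
  Exemption: ₹72,000 − 20% × (₹88,400 − ₹83,000) = ₹72,000 − ₹1,080 = ₹70,920
  Base: ₹88,400 − ₹70,920 = ₹17,480
  ₹17,480 × 10% = ₹1,748

Regular income tax:
  ₹28,000 × 6% = ₹1,680
  ₹33,700 × 20% = ₹6,740
  → ₹8,420
  Less childcare facility credit ₹3,000 → ₹5,420

₹5,420 > ₹1,748, so the regular income tax governs.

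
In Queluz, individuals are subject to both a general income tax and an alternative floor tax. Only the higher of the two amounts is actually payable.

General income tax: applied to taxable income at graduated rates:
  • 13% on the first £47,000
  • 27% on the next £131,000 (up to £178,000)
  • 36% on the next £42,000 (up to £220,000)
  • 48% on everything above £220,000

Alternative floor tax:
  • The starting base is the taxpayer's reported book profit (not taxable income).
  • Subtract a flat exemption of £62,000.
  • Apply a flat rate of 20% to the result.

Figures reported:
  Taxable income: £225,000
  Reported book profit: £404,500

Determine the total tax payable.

£68,500

Alternative floor tax:
  Base (reported book profit): £404,500
  Less exemption £62,000 → base £342,500
  £342,500 × 20% = £68,500

General income tax:
  £47,000 × 13% = £6,110
  £131,000 × 27% = £35,370
  £42,000 × 36% = £15,120
  £5,000 × 48% = £2,400
  → £59,000

£68,500 > £59,000, so the alternative floor tax is the binding amount.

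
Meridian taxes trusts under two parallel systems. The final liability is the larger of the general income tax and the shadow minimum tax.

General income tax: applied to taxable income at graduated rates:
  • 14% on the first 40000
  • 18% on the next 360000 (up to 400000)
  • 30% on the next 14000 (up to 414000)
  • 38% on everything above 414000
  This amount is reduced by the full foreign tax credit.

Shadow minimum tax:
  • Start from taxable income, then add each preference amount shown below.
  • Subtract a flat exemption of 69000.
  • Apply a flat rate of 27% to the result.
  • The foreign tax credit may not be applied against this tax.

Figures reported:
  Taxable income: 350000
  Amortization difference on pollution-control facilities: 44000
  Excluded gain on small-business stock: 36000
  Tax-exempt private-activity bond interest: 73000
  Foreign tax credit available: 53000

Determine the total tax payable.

General income tax:
  40000 × 14% = 5600
  310000 × 18% = 55800
  → 61400
  Less foreign tax credit 53000 → 8400

Shadow minimum tax:
  Adjusted income: 350000 + 44000 + 36000 + 73000 = 503000
  Less exemption 69000 → base 434000
  434000 × 27% = 117180

117180 > 8400, so the shadow minimum tax is the binding amount.

117180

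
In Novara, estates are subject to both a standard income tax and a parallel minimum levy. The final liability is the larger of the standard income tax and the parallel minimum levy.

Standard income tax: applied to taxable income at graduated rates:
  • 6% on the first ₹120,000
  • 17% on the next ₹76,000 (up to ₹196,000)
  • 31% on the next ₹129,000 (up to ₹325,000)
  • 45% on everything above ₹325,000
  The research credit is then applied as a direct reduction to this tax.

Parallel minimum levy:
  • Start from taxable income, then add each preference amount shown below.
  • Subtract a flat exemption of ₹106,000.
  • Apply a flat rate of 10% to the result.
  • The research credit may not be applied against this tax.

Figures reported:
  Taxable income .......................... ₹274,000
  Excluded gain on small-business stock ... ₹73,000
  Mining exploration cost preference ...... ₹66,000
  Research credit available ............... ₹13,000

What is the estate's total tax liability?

Parallel minimum levy:
  Adjusted income: ₹274,000 + ₹73,000 + ₹66,000 = ₹413,000
  Less exemption ₹106,000 → base ₹307,000
  ₹307,000 × 10% = ₹30,700

Standard income tax:
  ₹120,000 × 6% = ₹7,200
  ₹76,000 × 17% = ₹12,920
  ₹78,000 × 31% = ₹24,180
  → ₹44,300
  Less research credit ₹13,000 → ₹31,300

₹31,300 > ₹30,700, so the standard income tax governs.

₹31,300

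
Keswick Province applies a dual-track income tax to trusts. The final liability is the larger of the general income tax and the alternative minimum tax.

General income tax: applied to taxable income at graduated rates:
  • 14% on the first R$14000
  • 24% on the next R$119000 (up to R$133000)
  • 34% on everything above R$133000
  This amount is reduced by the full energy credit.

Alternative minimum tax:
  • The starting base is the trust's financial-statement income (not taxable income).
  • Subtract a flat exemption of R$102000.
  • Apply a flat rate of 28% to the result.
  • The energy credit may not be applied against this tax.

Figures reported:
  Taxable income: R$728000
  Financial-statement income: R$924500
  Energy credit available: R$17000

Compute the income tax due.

R$230300

General income tax:
  R$14000 × 14% = R$1960
  R$119000 × 24% = R$28560
  R$595000 × 34% = R$202300
  → R$232820
  Less energy credit R$17000 → R$215820

Alternative minimum tax:
  Base (financial-statement income): R$924500
  Less exemption R$102000 → base R$822500
  R$822500 × 28% = R$230300

R$230300 > R$215820, so the alternative minimum tax is the binding amount.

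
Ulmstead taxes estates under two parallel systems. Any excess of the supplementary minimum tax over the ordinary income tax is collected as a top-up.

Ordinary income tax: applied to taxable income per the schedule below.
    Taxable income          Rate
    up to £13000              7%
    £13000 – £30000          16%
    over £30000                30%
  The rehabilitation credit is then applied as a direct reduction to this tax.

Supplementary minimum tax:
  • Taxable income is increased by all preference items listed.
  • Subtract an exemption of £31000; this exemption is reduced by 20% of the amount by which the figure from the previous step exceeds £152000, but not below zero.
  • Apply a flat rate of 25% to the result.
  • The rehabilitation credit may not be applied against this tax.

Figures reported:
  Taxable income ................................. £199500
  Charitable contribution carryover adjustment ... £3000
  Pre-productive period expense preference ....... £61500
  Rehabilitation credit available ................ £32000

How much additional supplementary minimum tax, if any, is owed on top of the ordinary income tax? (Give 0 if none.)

Ordinary income tax:
  £13000 × 7% = £910
  £17000 × 16% = £2720
  £169500 × 30% = £50850
  → £54480
  Less rehabilitation credit £32000 → £22480

Supplementary minimum tax:
  Adjusted income: £199500 + £3000 + £61500 = £264000
  Exemption: £31000 − 20% × (£264000 − £152000) = £31000 − £22400 = £8600
  Base: £264000 − £8600 = £255400
  £255400 × 25% = £63850

Excess of supplementary minimum tax over ordinary income tax: £63850 − £22480 = £41370.

£41370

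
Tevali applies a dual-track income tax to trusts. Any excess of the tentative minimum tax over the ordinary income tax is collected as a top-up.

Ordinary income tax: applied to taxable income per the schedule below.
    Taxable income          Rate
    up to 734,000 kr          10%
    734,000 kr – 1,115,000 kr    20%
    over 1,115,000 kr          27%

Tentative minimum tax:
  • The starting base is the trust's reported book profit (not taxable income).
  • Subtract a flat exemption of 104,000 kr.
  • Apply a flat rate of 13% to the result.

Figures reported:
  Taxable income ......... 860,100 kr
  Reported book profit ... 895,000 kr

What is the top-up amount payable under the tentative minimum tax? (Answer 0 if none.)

Tentative minimum tax:
  Base (reported book profit): 895,000 kr
  Less exemption 104,000 kr → base 791,000 kr
  791,000 kr × 13% = 102,830 kr

Ordinary income tax:
  734,000 kr × 10% = 73,400 kr
  126,100 kr × 20% = 25,220 kr
  → 98,620 kr

Excess of tentative minimum tax over ordinary income tax: 102,830 kr − 98,620 kr = 4,210 kr.

4,210 kr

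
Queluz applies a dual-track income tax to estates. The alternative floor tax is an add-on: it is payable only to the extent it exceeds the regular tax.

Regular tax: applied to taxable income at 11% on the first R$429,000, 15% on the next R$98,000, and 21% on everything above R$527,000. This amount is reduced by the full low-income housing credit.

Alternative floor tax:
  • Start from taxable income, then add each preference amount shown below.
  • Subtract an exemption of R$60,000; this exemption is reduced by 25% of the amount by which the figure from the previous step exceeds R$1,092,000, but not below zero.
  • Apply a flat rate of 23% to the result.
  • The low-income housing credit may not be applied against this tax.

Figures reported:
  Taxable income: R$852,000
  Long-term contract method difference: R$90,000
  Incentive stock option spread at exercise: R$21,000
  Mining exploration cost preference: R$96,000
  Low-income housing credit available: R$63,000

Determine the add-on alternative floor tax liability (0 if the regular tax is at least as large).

Alternative floor tax:
  Adjusted income: R$852,000 + R$90,000 + R$21,000 + R$96,000 = R$1,059,000
  Exemption: R$1,059,000 ≤ R$1,092,000, so full R$60,000 applies
  Base: R$1,059,000 − R$60,000 = R$999,000
  R$999,000 × 23% = R$229,770

Regular tax:
  R$429,000 × 11% = R$47,190
  R$98,000 × 15% = R$14,700
  R$325,000 × 21% = R$68,250
  → R$130,140
  Less low-income housing credit R$63,000 → R$67,140

Excess of alternative floor tax over regular tax: R$229,770 − R$67,140 = R$162,630.

R$162,630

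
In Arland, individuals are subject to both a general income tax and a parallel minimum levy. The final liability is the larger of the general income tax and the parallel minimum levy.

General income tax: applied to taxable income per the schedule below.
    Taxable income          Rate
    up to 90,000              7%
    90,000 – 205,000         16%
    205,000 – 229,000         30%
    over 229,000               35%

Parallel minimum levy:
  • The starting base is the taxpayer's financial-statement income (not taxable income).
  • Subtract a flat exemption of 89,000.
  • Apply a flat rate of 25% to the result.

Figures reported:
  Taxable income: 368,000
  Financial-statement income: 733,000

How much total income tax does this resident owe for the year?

Parallel minimum levy:
  Base (financial-statement income): 733,000
  Less exemption 89,000 → base 644,000
  644,000 × 25% = 161,000

General income tax:
  90,000 × 7% = 6,300
  115,000 × 16% = 18,400
  24,000 × 30% = 7,200
  139,000 × 35% = 48,650
  → 80,550

161,000 > 80,550, so the parallel minimum levy is the binding amount.

161,000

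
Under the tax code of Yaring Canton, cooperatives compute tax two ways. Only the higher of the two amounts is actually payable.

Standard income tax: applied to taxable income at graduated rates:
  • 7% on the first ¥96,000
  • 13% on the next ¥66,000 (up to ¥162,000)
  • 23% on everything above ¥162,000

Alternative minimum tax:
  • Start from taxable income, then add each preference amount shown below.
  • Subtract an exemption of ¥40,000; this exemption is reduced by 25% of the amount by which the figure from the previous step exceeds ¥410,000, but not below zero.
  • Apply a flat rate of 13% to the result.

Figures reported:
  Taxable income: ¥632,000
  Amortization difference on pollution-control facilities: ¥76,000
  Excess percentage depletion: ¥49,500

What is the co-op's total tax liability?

Standard income tax:
  ¥96,000 × 7% = ¥6,720
  ¥66,000 × 13% = ¥8,580
  ¥470,000 × 23% = ¥108,100
  → ¥123,400

Alternative minimum tax:
  Adjusted income: ¥632,000 + ¥76,000 + ¥49,500 = ¥757,500
  Exemption: 25% × (¥757,500 − ¥410,000) = ¥86,875 ≥ ¥40,000, so the exemption is fully phased out
  Base: ¥757,500 − ¥0 = ¥757,500
  ¥757,500 × 13% = ¥98,475

¥123,400 > ¥98,475, so the standard income tax governs.

¥123,400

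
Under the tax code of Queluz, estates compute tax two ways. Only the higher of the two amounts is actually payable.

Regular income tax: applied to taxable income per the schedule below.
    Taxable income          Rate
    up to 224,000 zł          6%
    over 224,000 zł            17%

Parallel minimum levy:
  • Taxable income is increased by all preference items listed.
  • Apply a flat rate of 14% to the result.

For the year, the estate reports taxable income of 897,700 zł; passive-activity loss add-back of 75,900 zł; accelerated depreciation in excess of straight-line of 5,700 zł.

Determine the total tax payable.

Parallel minimum levy:
  Adjusted income: 897,700 zł + 75,900 zł + 5,700 zł = 979,300 zł
  979,300 zł × 14% = 137,102 zł

Regular income tax:
  224,000 zł × 6% = 13,440 zł
  673,700 zł × 17% = 114,529 zł
  → 127,969 zł

137,102 zł > 127,969 zł, so the parallel minimum levy is the binding amount.

137,102 zł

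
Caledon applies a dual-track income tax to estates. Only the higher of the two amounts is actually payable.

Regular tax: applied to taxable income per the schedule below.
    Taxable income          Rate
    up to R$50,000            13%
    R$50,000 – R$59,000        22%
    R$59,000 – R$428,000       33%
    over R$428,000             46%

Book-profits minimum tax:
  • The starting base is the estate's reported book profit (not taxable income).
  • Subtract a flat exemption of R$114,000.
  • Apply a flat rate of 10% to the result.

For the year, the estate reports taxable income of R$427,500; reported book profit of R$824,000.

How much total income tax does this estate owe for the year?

Book-profits minimum tax:
  Base (reported book profit): R$824,000
  Less exemption R$114,000 → base R$710,000
  R$710,000 × 10% = R$71,000

Regular tax:
  R$50,000 × 13% = R$6,500
  R$9,000 × 22% = R$1,980
  R$368,500 × 33% = R$121,605
  → R$130,085

R$130,085 > R$71,000, so the regular tax governs.

R$130,085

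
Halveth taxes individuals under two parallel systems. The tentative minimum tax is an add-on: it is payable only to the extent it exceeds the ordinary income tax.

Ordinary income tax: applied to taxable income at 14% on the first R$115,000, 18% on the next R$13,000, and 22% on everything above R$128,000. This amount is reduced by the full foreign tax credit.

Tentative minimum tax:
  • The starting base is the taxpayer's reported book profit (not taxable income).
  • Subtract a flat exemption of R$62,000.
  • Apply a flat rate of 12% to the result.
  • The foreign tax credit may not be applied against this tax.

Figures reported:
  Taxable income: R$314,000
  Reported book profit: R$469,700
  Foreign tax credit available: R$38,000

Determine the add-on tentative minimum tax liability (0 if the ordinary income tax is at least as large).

R$27,564

Tentative minimum tax:
  Base (reported book profit): R$469,700
  Less exemption R$62,000 → base R$407,700
  R$407,700 × 12% = R$48,924

Ordinary income tax:
  R$115,000 × 14% = R$16,100
  R$13,000 × 18% = R$2,340
  R$186,000 × 22% = R$40,920
  → R$59,360
  Less foreign tax credit R$38,000 → R$21,360

Excess of tentative minimum tax over ordinary income tax: R$48,924 − R$21,360 = R$27,564.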